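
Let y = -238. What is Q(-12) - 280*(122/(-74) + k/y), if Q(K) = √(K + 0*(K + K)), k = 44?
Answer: 322920/629 + 2*I*√3 ≈ 513.39 + 3.4641*I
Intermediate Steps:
Q(K) = √K (Q(K) = √(K + 0*(2*K)) = √(K + 0) = √K)
Q(-12) - 280*(122/(-74) + k/y) = √(-12) - 280*(122/(-74) + 44/(-238)) = 2*I*√3 - 280*(122*(-1/74) + 44*(-1/238)) = 2*I*√3 - 280*(-61/37 - 22/119) = 2*I*√3 - 280*(-8073/4403) = 2*I*√3 + 322920/629 = 322920/629 + 2*I*√3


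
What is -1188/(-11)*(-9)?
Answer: -972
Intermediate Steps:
-1188/(-11)*(-9) = -1188*(-1)/11*(-9) = -44*(-27/11)*(-9) = 108*(-9) = -972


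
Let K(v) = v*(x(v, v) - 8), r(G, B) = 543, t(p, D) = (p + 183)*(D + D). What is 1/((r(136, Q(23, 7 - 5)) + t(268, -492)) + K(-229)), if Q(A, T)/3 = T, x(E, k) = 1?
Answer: -1/441638 ≈ -2.2643e-6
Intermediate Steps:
Q(A, T) = 3*T
t(p, D) = 2*D*(183 + p) (t(p, D) = (183 + p)*(2*D) = 2*D*(183 + p))
K(v) = -7*v (K(v) = v*(1 - 8) = v*(-7) = -7*v)
1/((r(136, Q(23, 7 - 5)) + t(268, -492)) + K(-229)) = 1/((543 + 2*(-492)*(183 + 268)) - 7*(-229)) = 1/((543 + 2*(-492)*451) + 1603) = 1/((543 - 443784) + 1603) = 1/(-443241 + 1603) = 1/(-441638) = -1/441638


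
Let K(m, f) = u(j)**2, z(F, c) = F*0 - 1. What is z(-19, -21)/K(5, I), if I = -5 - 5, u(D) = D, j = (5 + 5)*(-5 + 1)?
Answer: -1/1600 ≈ -0.00062500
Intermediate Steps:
z(F, c) = -1 (z(F, c) = 0 - 1 = -1)
j = -40 (j = 10*(-4) = -40)
I = -10
K(m, f) = 1600 (K(m, f) = (-40)**2 = 1600)
z(-19, -21)/K(5, I) = -1/1600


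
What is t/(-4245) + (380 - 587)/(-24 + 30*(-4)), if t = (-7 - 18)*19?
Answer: 21047/13584 ≈ 1.5494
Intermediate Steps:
t = -475 (t = -25*19 = -475)
t/(-4245) + (380 - 587)/(-24 + 30*(-4)) = -475/(-4245) + (380 - 587)/(-24 + 30*(-4)) = -475*(-1/4245) - 207/(-24 - 120) = 95/849 - 207/(-144) = 95/849 - 207*(-1/144) = 95/849 + 23/16 = 21047/13584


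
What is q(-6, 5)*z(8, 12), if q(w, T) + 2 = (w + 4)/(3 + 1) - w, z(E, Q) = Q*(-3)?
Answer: -126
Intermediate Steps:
z(E, Q) = -3*Q
q(w, T) = -1 - 3*w/4 (q(w, T) = -2 + ((w + 4)/(3 + 1) - w) = -2 + ((4 + w)/4 - w) = -2 + ((4 + w)*(¼) - w) = -2 + ((1 + w/4) - w) = -2 + (1 - 3*w/4) = -1 - 3*w/4)
q(-6, 5)*z(8, 12) = (-1 - ¾*(-6))*(-3*12) = (-1 + 9/2)*(-36) = (7/2)*(-36) = -126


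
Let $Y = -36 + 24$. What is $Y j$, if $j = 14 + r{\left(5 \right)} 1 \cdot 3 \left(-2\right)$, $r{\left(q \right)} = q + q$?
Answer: $552$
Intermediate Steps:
$r{\left(q \right)} = 2 q$
$j = -46$ ($j = 14 + 2 \cdot 5 \cdot 1 \cdot 3 \left(-2\right) = 14 + 10 \cdot 3 \left(-2\right) = 14 + 10 \left(-6\right) = 14 - 60 = -46$)
$Y = -12$
$Y j = \left(-12\right) \left(-46\right) = 552$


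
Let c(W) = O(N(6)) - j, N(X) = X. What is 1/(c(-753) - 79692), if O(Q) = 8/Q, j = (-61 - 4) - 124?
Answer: -3/238505 ≈ -1.2578e-5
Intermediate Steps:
j = -189 (j = -65 - 124 = -189)
c(W) = 571/3 (c(W) = 8/6 - 1*(-189) = 8*(1/6) + 189 = 4/3 + 189 = 571/3)
1/(c(-753) - 79692) = 1/(571/3 - 79692) = 1/(-238505/3) = -3/238505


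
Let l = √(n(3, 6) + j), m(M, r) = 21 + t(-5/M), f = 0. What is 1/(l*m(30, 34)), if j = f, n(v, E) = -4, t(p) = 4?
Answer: -I/50 ≈ -0.02*I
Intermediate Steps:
m(M, r) = 25 (m(M, r) = 21 + 4 = 25)
j = 0
l = 2*I (l = √(-4 + 0) = √(-4) = 2*I ≈ 2.0*I)
1/(l*m(30, 34)) = 1/((2*I)*25) = 1/(50*I) = -I/50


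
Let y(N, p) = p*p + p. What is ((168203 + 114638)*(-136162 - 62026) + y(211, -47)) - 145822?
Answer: -56055835768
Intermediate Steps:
y(N, p) = p + p² (y(N, p) = p² + p = p + p²)
((168203 + 114638)*(-136162 - 62026) + y(211, -47)) - 145822 = ((168203 + 114638)*(-136162 - 62026) - 47*(1 - 47)) - 145822 = (282841*(-198188) - 47*(-46)) - 145822 = (-56055692108 + 2162) - 145822 = -56055689946 - 145822 = -56055835768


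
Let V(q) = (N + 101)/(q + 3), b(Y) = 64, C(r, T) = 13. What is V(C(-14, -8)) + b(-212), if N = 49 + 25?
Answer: 1199/16 ≈ 74.938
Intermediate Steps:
N = 74
V(q) = 175/(3 + q) (V(q) = (74 + 101)/(q + 3) = 175/(3 + q))
V(C(-14, -8)) + b(-212) = 175/(3 + 13) + 64 = 175/16 + 64 = 1199/16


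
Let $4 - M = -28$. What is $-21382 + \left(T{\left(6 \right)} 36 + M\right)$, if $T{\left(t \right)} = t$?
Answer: $-21134$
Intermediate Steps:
$M = 32$ ($M = 4 - -28 = 4 + 28 = 32$)
$-21382 + \left(T{\left(6 \right)} 36 + M\right) = -21382 + \left(6 \cdot 36 + 32\right) = -21382 + \left(216 + 32\right) = -21382 + 248 = -21134$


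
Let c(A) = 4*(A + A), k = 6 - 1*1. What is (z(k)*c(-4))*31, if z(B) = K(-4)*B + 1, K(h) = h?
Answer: 18848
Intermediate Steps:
k = 5 (k = 6 - 1 = 5)
z(B) = 1 - 4*B (z(B) = -4*B + 1 = 1 - 4*B)
c(A) = 8*A (c(A) = 4*(2*A) = 8*A)
(z(k)*c(-4))*31 = ((1 - 4*5)*(8*(-4)))*31 = ((1 - 20)*(-32))*31 = -19*(-32)*31 = 608*31 = 18848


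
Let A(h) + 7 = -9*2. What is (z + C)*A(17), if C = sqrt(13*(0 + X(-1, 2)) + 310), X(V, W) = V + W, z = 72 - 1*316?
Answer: 6100 - 25*sqrt(323) ≈ 5650.7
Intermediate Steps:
z = -244 (z = 72 - 316 = -244)
A(h) = -25 (A(h) = -7 - 9*2 = -7 - 18 = -25)
C = sqrt(323) (C = sqrt(13*(0 + (-1 + 2)) + 310) = sqrt(13*(0 + 1) + 310) = sqrt(13*1 + 310) = sqrt(13 + 310) = sqrt(323) ≈ 17.972)
(z + C)*A(17) = (-244 + sqrt(323))*(-25) = 6100 - 25*sqrt(323)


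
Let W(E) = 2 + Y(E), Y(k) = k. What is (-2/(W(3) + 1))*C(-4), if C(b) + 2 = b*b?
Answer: -14/3 ≈ -4.6667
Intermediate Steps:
W(E) = 2 + E
C(b) = -2 + b² (C(b) = -2 + b*b = -2 + b²)
(-2/(W(3) + 1))*C(-4) = (-2/((2 + 3) + 1))*(-2 + (-4)²) = (-2/(5 + 1))*(-2 + 16) = -2/6*14 = -2*⅙*14 = -⅓*14 = -14/3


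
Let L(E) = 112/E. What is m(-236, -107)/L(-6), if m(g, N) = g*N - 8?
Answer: -18933/14 ≈ -1352.4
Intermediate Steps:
m(g, N) = -8 + N*g (m(g, N) = N*g - 8 = -8 + N*g)
m(-236, -107)/L(-6) = (-8 - 107*(-236))/((112/(-6))) = (-8 + 25252)/((112*(-⅙))) = 25244/(-56/3) = 25244*(-3/56) = -18933/14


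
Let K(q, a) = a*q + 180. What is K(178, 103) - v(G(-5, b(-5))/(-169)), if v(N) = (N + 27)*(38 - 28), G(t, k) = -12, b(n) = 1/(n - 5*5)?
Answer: 3083116/169 ≈ 18243.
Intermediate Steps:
b(n) = 1/(-25 + n) (b(n) = 1/(n - 25) = 1/(-25 + n))
K(q, a) = 180 + a*q
v(N) = 270 + 10*N (v(N) = (27 + N)*10 = 270 + 10*N)
K(178, 103) - v(G(-5, b(-5))/(-169)) = (180 + 103*178) - (270 + 10*(-12/(-169))) = (180 + 18334) - (270 + 10*(-12*(-1/169))) = 18514 - (270 + 10*(12/169)) = 18514 - (270 + 120/169) = 18514 - 1*45750/169 = 18514 - 45750/169 = 3083116/169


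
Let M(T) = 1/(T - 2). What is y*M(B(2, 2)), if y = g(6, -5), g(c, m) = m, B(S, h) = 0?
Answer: 5/2 ≈ 2.5000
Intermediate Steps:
M(T) = 1/(-2 + T)
y = -5
y*M(B(2, 2)) = -5/(-2 + 0) = -5/(-2) = -5*(-½) = 5/2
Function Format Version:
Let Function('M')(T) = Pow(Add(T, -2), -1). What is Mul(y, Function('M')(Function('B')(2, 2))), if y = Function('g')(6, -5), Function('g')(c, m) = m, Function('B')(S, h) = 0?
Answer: Rational(5, 2) ≈ 2.5000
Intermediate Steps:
Function('M')(T) = Pow(Add(-2, T), -1)
y = -5
Mul(y, Function('M')(Function('B')(2, 2))) = Mul(-5, Pow(Add(-2, 0), -1)) = Mul(-5, Pow(-2, -1)) = Mul(-5, Rational(-1, 2)) = Rational(5, 2)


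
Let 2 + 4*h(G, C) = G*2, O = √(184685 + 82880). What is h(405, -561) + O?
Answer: 202 + √267565 ≈ 719.27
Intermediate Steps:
O = √267565 ≈ 517.27
h(G, C) = -½ + G/2 (h(G, C) = -½ + (G*2)/4 = -½ + (2*G)/4 = -½ + G/2)
h(405, -561) + O = (-½ + (½)*405) + √267565 = (-½ + 405/2) + √267565 = 202 + √267565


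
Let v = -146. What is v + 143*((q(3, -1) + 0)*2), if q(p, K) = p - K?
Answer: 998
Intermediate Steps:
v + 143*((q(3, -1) + 0)*2) = -146 + 143*(((3 - 1*(-1)) + 0)*2) = -146 + 143*(((3 + 1) + 0)*2) = -146 + 143*((4 + 0)*2) = -146 + 143*(4*2) = -146 + 143*8 = -146 + 1144 = 998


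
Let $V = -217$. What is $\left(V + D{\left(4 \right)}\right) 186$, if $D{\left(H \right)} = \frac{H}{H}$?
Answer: $-40176$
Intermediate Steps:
$D{\left(H \right)} = 1$
$\left(V + D{\left(4 \right)}\right) 186 = \left(-217 + 1\right) 186 = \left(-216\right) 186 = -40176$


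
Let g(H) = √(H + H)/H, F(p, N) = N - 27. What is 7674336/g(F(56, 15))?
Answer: 7674336*I*√6 ≈ 1.8798e+7*I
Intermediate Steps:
F(p, N) = -27 + N
g(H) = √2/√H (g(H) = √(2*H)/H = (√2*√H)/H = √2/√H)
7674336/g(F(56, 15)) = 7674336/((√2/√(-27 + 15))) = 7674336/((√2/√(-12))) = 7674336/((√2*(-I*√3/6))) = 7674336/((-I*√6/6)) = 7674336*(I*√6) = 7674336*I*√6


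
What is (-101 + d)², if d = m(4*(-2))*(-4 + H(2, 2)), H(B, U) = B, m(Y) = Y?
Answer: 7225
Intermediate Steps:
d = 16 (d = (4*(-2))*(-4 + 2) = -8*(-2) = 16)
(-101 + d)² = (-101 + 16)² = (-85)² = 7225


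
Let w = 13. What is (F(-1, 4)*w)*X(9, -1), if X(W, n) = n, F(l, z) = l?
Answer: 13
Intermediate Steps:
(F(-1, 4)*w)*X(9, -1) = -1*13*(-1) = -13*(-1) = 13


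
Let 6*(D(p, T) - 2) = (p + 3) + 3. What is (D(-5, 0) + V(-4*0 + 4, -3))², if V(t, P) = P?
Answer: 25/36 ≈ 0.69444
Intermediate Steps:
D(p, T) = 3 + p/6 (D(p, T) = 2 + ((p + 3) + 3)/6 = 2 + ((3 + p) + 3)/6 = 2 + (6 + p)/6 = 2 + (1 + p/6) = 3 + p/6)
(D(-5, 0) + V(-4*0 + 4, -3))² = ((3 + (⅙)*(-5)) - 3)² = ((3 - ⅚) - 3)² = (13/6 - 3)² = (-⅚)² = 25/36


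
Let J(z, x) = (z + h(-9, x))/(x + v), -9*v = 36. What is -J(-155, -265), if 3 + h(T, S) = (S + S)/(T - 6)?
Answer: -368/807 ≈ -0.45601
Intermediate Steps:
h(T, S) = -3 + 2*S/(-6 + T) (h(T, S) = -3 + (S + S)/(T - 6) = -3 + (2*S)/(-6 + T) = -3 + 2*S/(-6 + T))
v = -4 (v = -1/9*36 = -4)
J(z, x) = (-3 + z - 2*x/15)/(-4 + x) (J(z, x) = (z + (18 - 3*(-9) + 2*x)/(-6 - 9))/(x - 4) = (z + (18 + 27 + 2*x)/(-15))/(-4 + x) = (z - (45 + 2*x)/15)/(-4 + x) = (z + (-3 - 2*x/15))/(-4 + x) = (-3 + z - 2*x/15)/(-4 + x))
-J(-155, -265) = -(-3 - 155 - 2/15*(-265))/(-4 - 265) = -(-3 - 155 + 106/3)/(-269) = -(-1)*(-368)/(269*3) = -1*368/807 = -368/807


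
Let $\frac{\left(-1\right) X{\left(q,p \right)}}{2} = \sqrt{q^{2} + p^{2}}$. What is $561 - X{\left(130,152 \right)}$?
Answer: $561 + 4 \sqrt{10001} \approx 961.02$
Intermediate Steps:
$X{\left(q,p \right)} = - 2 \sqrt{p^{2} + q^{2}}$ ($X{\left(q,p \right)} = - 2 \sqrt{q^{2} + p^{2}} = - 2 \sqrt{p^{2} + q^{2}}$)
$561 - X{\left(130,152 \right)} = 561 - - 2 \sqrt{152^{2} + 130^{2}} = 561 - - 2 \sqrt{23104 + 16900} = 561 - - 2 \sqrt{40004} = 561 - - 2 \cdot 2 \sqrt{10001} = 561 - - 4 \sqrt{10001} = 561 + 4 \sqrt{10001}$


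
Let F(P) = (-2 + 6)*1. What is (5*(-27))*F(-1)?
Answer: -540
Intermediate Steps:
F(P) = 4 (F(P) = 4*1 = 4)
(5*(-27))*F(-1) = (5*(-27))*4 = -135*4 = -540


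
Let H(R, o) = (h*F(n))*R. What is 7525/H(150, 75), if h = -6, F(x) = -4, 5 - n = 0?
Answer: 301/144 ≈ 2.0903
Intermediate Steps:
n = 5 (n = 5 - 1*0 = 5 + 0 = 5)
H(R, o) = 24*R (H(R, o) = (-6*(-4))*R = 24*R)
7525/H(150, 75) = 7525/((24*150)) = 7525/3600 = 7525*(1/3600) = 301/144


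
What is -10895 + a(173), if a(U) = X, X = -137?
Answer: -11032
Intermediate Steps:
a(U) = -137
-10895 + a(173) = -10895 - 137 = -11032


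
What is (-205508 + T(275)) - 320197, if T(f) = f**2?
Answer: -450080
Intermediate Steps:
(-205508 + T(275)) - 320197 = (-205508 + 275**2) - 320197 = (-205508 + 75625) - 320197 = -129883 - 320197 = -450080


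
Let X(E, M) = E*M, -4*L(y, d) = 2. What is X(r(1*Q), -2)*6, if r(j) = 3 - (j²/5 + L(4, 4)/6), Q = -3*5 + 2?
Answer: 1843/5 ≈ 368.60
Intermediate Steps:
Q = -13 (Q = -15 + 2 = -13)
L(y, d) = -½ (L(y, d) = -¼*2 = -½)
r(j) = 37/12 - j²/5 (r(j) = 3 - (j²/5 - ½/6) = 3 - (j²*(⅕) - ½*⅙) = 3 - (j²/5 - 1/12) = 3 - (-1/12 + j²/5) = 3 + (1/12 - j²/5) = 37/12 - j²/5)
X(r(1*Q), -2)*6 = ((37/12 - (1*(-13))²/5)*(-2))*6 = ((37/12 - ⅕*(-13)²)*(-2))*6 = ((37/12 - ⅕*169)*(-2))*6 = ((37/12 - 169/5)*(-2))*6 = -1843/60*(-2)*6 = (1843/30)*6 = 1843/5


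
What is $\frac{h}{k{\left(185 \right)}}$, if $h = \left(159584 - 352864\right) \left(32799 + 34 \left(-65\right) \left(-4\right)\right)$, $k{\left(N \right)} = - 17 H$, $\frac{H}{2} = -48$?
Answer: $- \frac{251499560}{51} \approx -4.9314 \cdot 10^{6}$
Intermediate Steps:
$H = -96$ ($H = 2 \left(-48\right) = -96$)
$k{\left(N \right)} = 1632$ ($k{\left(N \right)} = \left(-17\right) \left(-96\right) = 1632$)
$h = -8047985920$ ($h = - 193280 \left(32799 - -8840\right) = - 193280 \left(32799 + 8840\right) = \left(-193280\right) 41639 = -8047985920$)
$\frac{h}{k{\left(185 \right)}} = - \frac{8047985920}{1632} = \left(-8047985920\right) \frac{1}{1632} = - \frac{251499560}{51}$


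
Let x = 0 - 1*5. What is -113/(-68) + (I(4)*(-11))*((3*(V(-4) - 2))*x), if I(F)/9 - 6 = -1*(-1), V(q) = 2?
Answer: 113/68 ≈ 1.6618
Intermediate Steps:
I(F) = 63 (I(F) = 54 + 9*(-1*(-1)) = 54 + 9*1 = 54 + 9 = 63)
x = -5 (x = 0 - 5 = -5)
-113/(-68) + (I(4)*(-11))*((3*(V(-4) - 2))*x) = -113/(-68) + (63*(-11))*((3*(2 - 2))*(-5)) = -113*(-1/68) - 693*3*0*(-5) = 113/68 - 0*(-5) = 113/68 - 693*0 = 113/68 + 0 = 113/68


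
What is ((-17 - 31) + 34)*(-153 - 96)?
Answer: 3486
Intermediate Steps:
((-17 - 31) + 34)*(-153 - 96) = (-48 + 34)*(-249) = -14*(-249) = 3486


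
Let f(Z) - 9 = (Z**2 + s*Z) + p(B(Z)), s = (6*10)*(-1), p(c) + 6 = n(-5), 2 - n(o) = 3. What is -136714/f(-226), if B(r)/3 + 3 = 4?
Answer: -68357/32319 ≈ -2.1151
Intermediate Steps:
B(r) = 3 (B(r) = -9 + 3*4 = -9 + 12 = 3)
n(o) = -1 (n(o) = 2 - 1*3 = 2 - 3 = -1)
p(c) = -7 (p(c) = -6 - 1 = -7)
s = -60 (s = 60*(-1) = -60)
f(Z) = 2 + Z**2 - 60*Z (f(Z) = 9 + ((Z**2 - 60*Z) - 7) = 9 + (-7 + Z**2 - 60*Z) = 2 + Z**2 - 60*Z)
-136714/f(-226) = -136714/(2 + (-226)**2 - 60*(-226)) = -136714/(2 + 51076 + 13560) = -136714/64638 = -136714*1/64638 = -68357/32319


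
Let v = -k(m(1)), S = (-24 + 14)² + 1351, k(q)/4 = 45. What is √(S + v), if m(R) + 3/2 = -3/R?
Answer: √1271 ≈ 35.651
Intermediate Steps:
m(R) = -3/2 - 3/R
k(q) = 180 (k(q) = 4*45 = 180)
S = 1451 (S = (-10)² + 1351 = 100 + 1351 = 1451)
v = -180 (v = -1*180 = -180)
√(S + v) = √(1451 - 180) = √1271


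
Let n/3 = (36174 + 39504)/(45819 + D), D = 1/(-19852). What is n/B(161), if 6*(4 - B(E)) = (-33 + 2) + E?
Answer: -13521236904/48208735711 ≈ -0.28047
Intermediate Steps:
D = -1/19852 ≈ -5.0373e-5
B(E) = 55/6 - E/6 (B(E) = 4 - ((-33 + 2) + E)/6 = 4 - (-31 + E)/6 = 4 + (31/6 - E/6) = 55/6 - E/6)
n = 4507078968/909598787 (n = 3*((36174 + 39504)/(45819 - 1/19852)) = 3*(75678/(909598787/19852)) = 3*(75678*(19852/909598787)) = 3*(1502359656/909598787) = 4507078968/909598787 ≈ 4.9550)
n/B(161) = 4507078968/(909598787*(55/6 - ⅙*161)) = 4507078968/(909598787*(55/6 - 161/6)) = 4507078968/(909598787*(-53/3)) = (4507078968/909598787)*(-3/53) = -13521236904/48208735711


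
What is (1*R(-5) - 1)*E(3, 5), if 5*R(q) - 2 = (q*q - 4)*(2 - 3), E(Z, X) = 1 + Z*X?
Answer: -384/5 ≈ -76.800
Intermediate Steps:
E(Z, X) = 1 + X*Z
R(q) = 6/5 - q²/5 (R(q) = ⅖ + ((q*q - 4)*(2 - 3))/5 = ⅖ + ((q² - 4)*(-1))/5 = ⅖ + ((-4 + q²)*(-1))/5 = ⅖ + (4 - q²)/5 = ⅖ + (⅘ - q²/5) = 6/5 - q²/5)
(1*R(-5) - 1)*E(3, 5) = (1*(6/5 - ⅕*(-5)²) - 1)*(1 + 5*3) = (1*(6/5 - ⅕*25) - 1)*(1 + 15) = (1*(6/5 - 5) - 1)*16 = (1*(-19/5) - 1)*16 = (-19/5 - 1)*16 = -24/5*16 = -384/5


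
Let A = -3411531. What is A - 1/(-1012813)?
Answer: -3455242946702/1012813 ≈ -3.4115e+6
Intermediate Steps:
A - 1/(-1012813) = -3411531 - 1/(-1012813) = -3411531 - 1*(-1/1012813) = -3411531 + 1/1012813 = -3455242946702/1012813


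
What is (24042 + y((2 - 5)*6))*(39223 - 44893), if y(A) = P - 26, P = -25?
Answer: -136028970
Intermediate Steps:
y(A) = -51 (y(A) = -25 - 26 = -51)
(24042 + y((2 - 5)*6))*(39223 - 44893) = (24042 - 51)*(39223 - 44893) = 23991*(-5670) = -136028970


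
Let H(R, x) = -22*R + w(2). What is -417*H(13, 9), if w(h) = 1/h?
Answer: 238107/2 ≈ 1.1905e+5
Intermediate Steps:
H(R, x) = ½ - 22*R (H(R, x) = -22*R + 1/2 = -22*R + ½ = ½ - 22*R)
-417*H(13, 9) = -417*(½ - 22*13) = -417*(½ - 286) = -417*(-571/2) = 238107/2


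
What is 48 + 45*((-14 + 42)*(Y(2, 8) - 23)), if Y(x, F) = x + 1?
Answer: -25152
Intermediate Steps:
Y(x, F) = 1 + x
48 + 45*((-14 + 42)*(Y(2, 8) - 23)) = 48 + 45*((-14 + 42)*((1 + 2) - 23)) = 48 + 45*(28*(3 - 23)) = 48 + 45*(28*(-20)) = 48 + 45*(-560) = 48 - 25200 = -25152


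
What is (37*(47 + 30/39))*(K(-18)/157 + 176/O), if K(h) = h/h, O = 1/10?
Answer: 6349027617/2041 ≈ 3.1107e+6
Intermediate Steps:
O = ⅒ ≈ 0.10000
K(h) = 1
(37*(47 + 30/39))*(K(-18)/157 + 176/O) = (37*(47 + 30/39))*(1/157 + 176/(⅒)) = (37*(47 + 30*(1/39)))*(1*(1/157) + 176*10) = (37*(47 + 10/13))*(1/157 + 1760) = (37*(621/13))*(276321/157) = (22977/13)*(276321/157) = 6349027617/2041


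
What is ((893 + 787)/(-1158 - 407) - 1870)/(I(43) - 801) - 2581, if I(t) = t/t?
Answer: -322848377/125200 ≈ -2578.7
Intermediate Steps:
I(t) = 1
((893 + 787)/(-1158 - 407) - 1870)/(I(43) - 801) - 2581 = ((893 + 787)/(-1158 - 407) - 1870)/(1 - 801) - 2581 = (1680/(-1565) - 1870)/(-800) - 2581 = (1680*(-1/1565) - 1870)*(-1/800) - 2581 = (-336/313 - 1870)*(-1/800) - 2581 = -585646/313*(-1/800) - 2581 = 292823/125200 - 2581 = -322848377/125200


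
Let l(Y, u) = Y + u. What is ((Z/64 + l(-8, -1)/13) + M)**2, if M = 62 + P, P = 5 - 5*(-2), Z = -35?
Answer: 3973159089/692224 ≈ 5739.7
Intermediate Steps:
P = 15 (P = 5 + 10 = 15)
M = 77 (M = 62 + 15 = 77)
((Z/64 + l(-8, -1)/13) + M)**2 = ((-35/64 + (-8 - 1)/13) + 77)**2 = ((-35*1/64 - 9*1/13) + 77)**2 = ((-35/64 - 9/13) + 77)**2 = (-1031/832 + 77)**2 = (63033/832)**2 = 3973159089/692224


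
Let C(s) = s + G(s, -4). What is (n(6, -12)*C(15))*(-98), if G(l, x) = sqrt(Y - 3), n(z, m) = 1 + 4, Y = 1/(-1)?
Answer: -7350 - 980*I ≈ -7350.0 - 980.0*I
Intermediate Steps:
Y = -1
n(z, m) = 5
G(l, x) = 2*I (G(l, x) = sqrt(-1 - 3) = sqrt(-4) = 2*I)
C(s) = s + 2*I
(n(6, -12)*C(15))*(-98) = (5*(15 + 2*I))*(-98) = (75 + 10*I)*(-98) = -7350 - 980*I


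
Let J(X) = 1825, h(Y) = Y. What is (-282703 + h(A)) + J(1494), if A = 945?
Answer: -279933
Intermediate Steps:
(-282703 + h(A)) + J(1494) = (-282703 + 945) + 1825 = -281758 + 1825 = -279933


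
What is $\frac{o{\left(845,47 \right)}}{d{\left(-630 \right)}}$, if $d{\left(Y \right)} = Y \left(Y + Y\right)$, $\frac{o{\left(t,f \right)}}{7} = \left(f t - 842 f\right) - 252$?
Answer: $- \frac{37}{37800} \approx -0.00097884$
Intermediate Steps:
$o{\left(t,f \right)} = -1764 - 5894 f + 7 f t$ ($o{\left(t,f \right)} = 7 \left(\left(f t - 842 f\right) - 252\right) = 7 \left(\left(- 842 f + f t\right) - 252\right) = 7 \left(-252 - 842 f + f t\right) = -1764 - 5894 f + 7 f t$)
$d{\left(Y \right)} = 2 Y^{2}$ ($d{\left(Y \right)} = Y 2 Y = 2 Y^{2}$)
$\frac{o{\left(845,47 \right)}}{d{\left(-630 \right)}} = \frac{-1764 - 277018 + 7 \cdot 47 \cdot 845}{2 \left(-630\right)^{2}} = \frac{-1764 - 277018 + 278005}{2 \cdot 396900} = - \frac{777}{793800} = \left(-777\right) \frac{1}{793800} = - \frac{37}{37800}$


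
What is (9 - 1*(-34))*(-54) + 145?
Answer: -2177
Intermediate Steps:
(9 - 1*(-34))*(-54) + 145 = (9 + 34)*(-54) + 145 = 43*(-54) + 145 = -2322 + 145 = -2177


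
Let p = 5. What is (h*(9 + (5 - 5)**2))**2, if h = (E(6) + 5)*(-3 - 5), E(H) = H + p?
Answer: 1327104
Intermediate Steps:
E(H) = 5 + H (E(H) = H + 5 = 5 + H)
h = -128 (h = ((5 + 6) + 5)*(-3 - 5) = (11 + 5)*(-8) = 16*(-8) = -128)
(h*(9 + (5 - 5)**2))**2 = (-128*(9 + (5 - 5)**2))**2 = (-128*(9 + 0**2))**2 = (-128*(9 + 0))**2 = (-128*9)**2 = (-1152)**2 = 1327104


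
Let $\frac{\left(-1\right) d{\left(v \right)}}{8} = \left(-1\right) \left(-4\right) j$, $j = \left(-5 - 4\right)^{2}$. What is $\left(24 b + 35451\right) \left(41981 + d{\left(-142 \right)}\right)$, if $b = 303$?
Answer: $1682816247$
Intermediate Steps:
$j = 81$ ($j = \left(-9\right)^{2} = 81$)
$d{\left(v \right)} = -2592$ ($d{\left(v \right)} = - 8 \left(-1\right) \left(-4\right) 81 = - 8 \cdot 4 \cdot 81 = \left(-8\right) 324 = -2592$)
$\left(24 b + 35451\right) \left(41981 + d{\left(-142 \right)}\right) = \left(24 \cdot 303 + 35451\right) \left(41981 - 2592\right) = \left(7272 + 35451\right) 39389 = 42723 \cdot 39389 = 1682816247$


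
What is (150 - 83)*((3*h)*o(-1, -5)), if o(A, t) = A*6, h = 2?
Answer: -2412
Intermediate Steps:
o(A, t) = 6*A
(150 - 83)*((3*h)*o(-1, -5)) = (150 - 83)*((3*2)*(6*(-1))) = 67*(6*(-6)) = 67*(-36) = -2412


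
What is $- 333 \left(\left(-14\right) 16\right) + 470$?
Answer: $75062$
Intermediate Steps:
$- 333 \left(\left(-14\right) 16\right) + 470 = \left(-333\right) \left(-224\right) + 470 = 74592 + 470 = 75062$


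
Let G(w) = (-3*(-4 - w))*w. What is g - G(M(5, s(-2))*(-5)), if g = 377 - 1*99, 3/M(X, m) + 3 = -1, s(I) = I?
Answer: 3053/16 ≈ 190.81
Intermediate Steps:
M(X, m) = -¾ (M(X, m) = 3/(-3 - 1) = 3/(-4) = 3*(-¼) = -¾)
g = 278 (g = 377 - 99 = 278)
G(w) = w*(12 + 3*w) (G(w) = (12 + 3*w)*w = w*(12 + 3*w))
g - G(M(5, s(-2))*(-5)) = 278 - 3*(-¾*(-5))*(4 - ¾*(-5)) = 278 - 3*15*(4 + 15/4)/4 = 278 - 3*15*31/(4*4) = 278 - 1*1395/16 = 278 - 1395/16 = 3053/16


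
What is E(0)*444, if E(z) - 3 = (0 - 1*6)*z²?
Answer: 1332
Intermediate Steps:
E(z) = 3 - 6*z² (E(z) = 3 + (0 - 1*6)*z² = 3 + (0 - 6)*z² = 3 - 6*z²)
E(0)*444 = (3 - 6*0²)*444 = (3 - 6*0)*444 = (3 + 0)*444 = 3*444 = 1332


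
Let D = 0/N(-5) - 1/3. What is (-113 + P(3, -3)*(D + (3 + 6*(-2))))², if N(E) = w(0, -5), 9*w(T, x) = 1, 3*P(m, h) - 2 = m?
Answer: 1338649/81 ≈ 16527.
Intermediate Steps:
P(m, h) = ⅔ + m/3
w(T, x) = ⅑ (w(T, x) = (⅑)*1 = ⅑)
N(E) = ⅑
D = -⅓ (D = 0/(⅑) - 1/3 = 0*9 - 1*⅓ = 0 - ⅓ = -⅓ ≈ -0.33333)
(-113 + P(3, -3)*(D + (3 + 6*(-2))))² = (-113 + (⅔ + (⅓)*3)*(-⅓ + (3 + 6*(-2))))² = (-113 + (⅔ + 1)*(-⅓ + (3 - 12)))² = (-113 + 5*(-⅓ - 9)/3)² = (-113 + (5/3)*(-28/3))² = (-113 - 140/9)² = (-1157/9)² = 1338649/81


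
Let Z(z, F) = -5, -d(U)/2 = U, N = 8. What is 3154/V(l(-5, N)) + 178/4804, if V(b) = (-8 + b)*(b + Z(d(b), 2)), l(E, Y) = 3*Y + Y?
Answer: 1908395/389124 ≈ 4.9043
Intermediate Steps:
d(U) = -2*U
l(E, Y) = 4*Y
V(b) = (-8 + b)*(-5 + b) (V(b) = (-8 + b)*(b - 5) = (-8 + b)*(-5 + b))
3154/V(l(-5, N)) + 178/4804 = 3154/(40 + (4*8)² - 52*8) + 178/4804 = 3154/(40 + 32² - 13*32) + 178*(1/4804) = 3154/(40 + 1024 - 416) + 89/2402 = 3154/648 + 89/2402 = 3154*(1/648) + 89/2402 = 1577/324 + 89/2402 = 1908395/389124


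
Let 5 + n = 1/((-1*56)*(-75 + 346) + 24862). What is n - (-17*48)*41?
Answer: 324006387/9686 ≈ 33451.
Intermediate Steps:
n = -48429/9686 (n = -5 + 1/((-1*56)*(-75 + 346) + 24862) = -5 + 1/(-56*271 + 24862) = -5 + 1/(-15176 + 24862) = -5 + 1/9686 = -48429/9686 ≈ -4.9999)
n - (-17*48)*41 = -48429/9686 - (-17*48)*41 = -48429/9686 - (-816)*41 = -48429/9686 - 1*(-33456) = -48429/9686 + 33456 = 324006387/9686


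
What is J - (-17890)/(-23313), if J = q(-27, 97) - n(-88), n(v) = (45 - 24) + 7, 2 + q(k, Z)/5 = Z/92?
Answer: -71841323/2144796 ≈ -33.496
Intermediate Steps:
q(k, Z) = -10 + 5*Z/92 (q(k, Z) = -10 + 5*(Z/92) = -10 + 5*Z/92)
n(v) = 28 (n(v) = 21 + 7 = 28)
J = -3011/92 (J = (-10 + (5/92)*97) - 1*28 = (-10 + 485/92) - 28 = -435/92 - 28 = -3011/92 ≈ -32.728)
J - (-17890)/(-23313) = -3011/92 - (-17890)/(-23313) = -3011/92 - (-17890)*(-1)/23313 = -3011/92 - 1*17890/23313 = -3011/92 - 17890/23313 = -71841323/2144796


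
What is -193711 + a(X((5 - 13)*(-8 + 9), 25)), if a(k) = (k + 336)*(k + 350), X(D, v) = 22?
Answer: -60535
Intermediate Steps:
a(k) = (336 + k)*(350 + k)
-193711 + a(X((5 - 13)*(-8 + 9), 25)) = -193711 + (117600 + 22**2 + 686*22) = -193711 + (117600 + 484 + 15092) = -193711 + 133176 = -60535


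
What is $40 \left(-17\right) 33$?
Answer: $-22440$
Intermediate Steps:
$40 \left(-17\right) 33 = \left(-680\right) 33 = -22440$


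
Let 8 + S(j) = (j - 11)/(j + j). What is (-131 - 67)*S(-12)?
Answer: 5577/4 ≈ 1394.3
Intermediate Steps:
S(j) = -8 + (-11 + j)/(2*j) (S(j) = -8 + (j - 11)/(j + j) = -8 + (-11 + j)/((2*j)) = -8 + (-11 + j)*(1/(2*j)) = -8 + (-11 + j)/(2*j))
(-131 - 67)*S(-12) = (-131 - 67)*((1/2)*(-11 - 15*(-12))/(-12)) = -99*(-1)*(-11 + 180)/12 = -99*(-1)*169/12 = -198*(-169/24) = 5577/4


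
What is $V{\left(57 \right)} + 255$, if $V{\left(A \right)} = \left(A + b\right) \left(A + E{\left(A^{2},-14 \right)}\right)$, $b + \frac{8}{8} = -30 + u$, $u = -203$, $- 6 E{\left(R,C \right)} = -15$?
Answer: $- \frac{20553}{2} \approx -10277.0$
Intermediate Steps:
$E{\left(R,C \right)} = \frac{5}{2}$ ($E{\left(R,C \right)} = \left(- \frac{1}{6}\right) \left(-15\right) = \frac{5}{2}$)
$b = -234$ ($b = -1 - 233 = -234$)
$V{\left(A \right)} = \left(-234 + A\right) \left(\frac{5}{2} + A\right)$ ($V{\left(A \right)} = \left(A - 234\right) \left(A + \frac{5}{2}\right) = \left(-234 + A\right) \left(\frac{5}{2} + A\right)$)
$V{\left(57 \right)} + 255 = \left(-585 + 57^{2} - \frac{26391}{2}\right) + 255 = \left(-585 + 3249 - \frac{26391}{2}\right) + 255 = - \frac{21063}{2} + 255 = - \frac{20553}{2}$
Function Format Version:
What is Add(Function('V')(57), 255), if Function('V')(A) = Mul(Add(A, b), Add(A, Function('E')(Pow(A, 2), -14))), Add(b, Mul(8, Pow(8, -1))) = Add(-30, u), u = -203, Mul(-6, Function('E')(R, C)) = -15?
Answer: Rational(-20553, 2) ≈ -10277.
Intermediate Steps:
Function('E')(R, C) = Rational(5, 2) (Function('E')(R, C) = Mul(Rational(-1, 6), -15) = Rational(5, 2))
b = -234 (b = Add(-1, Add(-30, -203)) = Add(-1, -233) = -234)
Function('V')(A) = Mul(Add(-234, A), Add(Rational(5, 2), A)) (Function('V')(A) = Mul(Add(A, -234), Add(A, Rational(5, 2))) = Mul(Add(-234, A), Add(Rational(5, 2), A)))
Add(Function('V')(57), 255) = Add(Add(-585, Pow(57, 2), Mul(Rational(-463, 2), 57)), 255) = Add(Add(-585, 3249, Rational(-26391, 2)), 255) = Add(Rational(-21063, 2), 255) = Rational(-20553, 2)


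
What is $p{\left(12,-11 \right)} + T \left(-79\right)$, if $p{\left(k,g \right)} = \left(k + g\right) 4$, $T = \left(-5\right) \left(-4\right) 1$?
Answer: $-1576$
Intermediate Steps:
$T = 20$ ($T = 20 \cdot 1 = 20$)
$p{\left(k,g \right)} = 4 g + 4 k$ ($p{\left(k,g \right)} = \left(g + k\right) 4 = 4 g + 4 k$)
$p{\left(12,-11 \right)} + T \left(-79\right) = \left(4 \left(-11\right) + 4 \cdot 12\right) + 20 \left(-79\right) = \left(-44 + 48\right) - 1580 = 4 - 1580 = -1576$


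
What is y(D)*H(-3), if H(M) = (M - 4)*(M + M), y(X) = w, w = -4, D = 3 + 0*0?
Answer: -168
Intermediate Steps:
D = 3 (D = 3 + 0 = 3)
y(X) = -4
H(M) = 2*M*(-4 + M) (H(M) = (-4 + M)*(2*M) = 2*M*(-4 + M))
y(D)*H(-3) = -8*(-3)*(-4 - 3) = -8*(-3)*(-7) = -4*42 = -168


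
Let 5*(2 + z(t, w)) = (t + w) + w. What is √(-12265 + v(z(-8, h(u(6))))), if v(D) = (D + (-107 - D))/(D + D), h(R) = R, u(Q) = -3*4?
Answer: 5*I*√864969/42 ≈ 110.72*I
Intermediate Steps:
u(Q) = -12
z(t, w) = -2 + t/5 + 2*w/5 (z(t, w) = -2 + ((t + w) + w)/5 = -2 + (t + 2*w)/5 = -2 + (t/5 + 2*w/5) = -2 + t/5 + 2*w/5)
v(D) = -107/(2*D) (v(D) = -107*1/(2*D) = -107/(2*D))
√(-12265 + v(z(-8, h(u(6))))) = √(-12265 - 107/(2*(-2 + (⅕)*(-8) + (⅖)*(-12)))) = √(-12265 - 107/(2*(-2 - 8/5 - 24/5))) = √(-12265 - 107/(2*(-42/5))) = √(-12265 - 107/2*(-5/42)) = √(-12265 + 535/84) = √(-1029725/84) = 5*I*√864969/42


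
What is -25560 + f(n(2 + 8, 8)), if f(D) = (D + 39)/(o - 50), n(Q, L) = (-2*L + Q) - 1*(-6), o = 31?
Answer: -485679/19 ≈ -25562.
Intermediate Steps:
n(Q, L) = 6 + Q - 2*L (n(Q, L) = (Q - 2*L) + 6 = 6 + Q - 2*L)
f(D) = -39/19 - D/19 (f(D) = (D + 39)/(31 - 50) = (39 + D)/(-19) = (39 + D)*(-1/19) = -39/19 - D/19)
-25560 + f(n(2 + 8, 8)) = -25560 + (-39/19 - (6 + (2 + 8) - 2*8)/19) = -25560 + (-39/19 - (6 + 10 - 16)/19) = -25560 + (-39/19 - 1/19*0) = -25560 + (-39/19 + 0) = -25560 - 39/19 = -485679/19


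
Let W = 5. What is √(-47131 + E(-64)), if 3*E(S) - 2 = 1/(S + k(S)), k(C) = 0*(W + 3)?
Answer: 5*I*√1085883/24 ≈ 217.1*I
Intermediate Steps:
k(C) = 0 (k(C) = 0*(5 + 3) = 0*8 = 0)
E(S) = ⅔ + 1/(3*S) (E(S) = ⅔ + 1/(3*(S + 0)) = ⅔ + 1/(3*S))
√(-47131 + E(-64)) = √(-47131 + (⅓)*(1 + 2*(-64))/(-64)) = √(-47131 + (⅓)*(-1/64)*(1 - 128)) = √(-47131 + (⅓)*(-1/64)*(-127)) = √(-47131 + 127/192) = √(-9049025/192) = 5*I*√1085883/24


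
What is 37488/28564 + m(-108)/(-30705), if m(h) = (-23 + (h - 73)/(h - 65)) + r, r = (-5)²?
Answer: 49779972673/37932742065 ≈ 1.3123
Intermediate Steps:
r = 25
m(h) = 2 + (-73 + h)/(-65 + h) (m(h) = (-23 + (h - 73)/(h - 65)) + 25 = (-23 + (-73 + h)/(-65 + h)) + 25 = 2 + (-73 + h)/(-65 + h))
37488/28564 + m(-108)/(-30705) = 37488/28564 + ((-203 + 3*(-108))/(-65 - 108))/(-30705) = 37488*(1/28564) + ((-203 - 324)/(-173))*(-1/30705) = 9372/7141 - 1/173*(-527)*(-1/30705) = 9372/7141 + (527/173)*(-1/30705) = 9372/7141 - 527/5311965 = 49779972673/37932742065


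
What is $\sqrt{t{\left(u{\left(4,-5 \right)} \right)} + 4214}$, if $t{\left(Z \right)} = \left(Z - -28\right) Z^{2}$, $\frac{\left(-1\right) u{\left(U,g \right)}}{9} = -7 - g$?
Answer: $11 \sqrt{158} \approx 138.27$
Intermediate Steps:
$u{\left(U,g \right)} = 63 + 9 g$ ($u{\left(U,g \right)} = - 9 \left(-7 - g\right) = 63 + 9 g$)
$t{\left(Z \right)} = Z^{2} \left(28 + Z\right)$ ($t{\left(Z \right)} = \left(Z + 28\right) Z^{2} = \left(28 + Z\right) Z^{2} = Z^{2} \left(28 + Z\right)$)
$\sqrt{t{\left(u{\left(4,-5 \right)} \right)} + 4214} = \sqrt{\left(63 + 9 \left(-5\right)\right)^{2} \left(28 + \left(63 + 9 \left(-5\right)\right)\right) + 4214} = \sqrt{\left(63 - 45\right)^{2} \left(28 + \left(63 - 45\right)\right) + 4214} = \sqrt{18^{2} \left(28 + 18\right) + 4214} = \sqrt{324 \cdot 46 + 4214} = \sqrt{14904 + 4214} = \sqrt{19118} = 11 \sqrt{158}$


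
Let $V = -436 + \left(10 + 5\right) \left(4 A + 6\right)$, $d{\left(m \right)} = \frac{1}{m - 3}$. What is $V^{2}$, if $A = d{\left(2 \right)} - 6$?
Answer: $586756$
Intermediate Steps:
$d{\left(m \right)} = \frac{1}{-3 + m}$
$A = -7$ ($A = \frac{1}{-3 + 2} - 6 = \frac{1}{-1} - 6 = -1 - 6 = -7$)
$V = -766$ ($V = -436 + \left(10 + 5\right) \left(4 \left(-7\right) + 6\right) = -436 + 15 \left(-28 + 6\right) = -436 + 15 \left(-22\right) = -436 - 330 = -766$)
$V^{2} = \left(-766\right)^{2} = 586756$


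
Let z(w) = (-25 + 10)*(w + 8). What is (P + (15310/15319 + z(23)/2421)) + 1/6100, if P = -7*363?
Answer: -191558052958367/75410841300 ≈ -2540.2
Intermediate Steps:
z(w) = -120 - 15*w (z(w) = -15*(8 + w) = -120 - 15*w)
P = -2541
(P + (15310/15319 + z(23)/2421)) + 1/6100 = (-2541 + (15310/15319 + (-120 - 15*23)/2421)) + 1/6100 = (-2541 + (15310*(1/15319) + (-120 - 345)*(1/2421))) + 1/6100 = (-2541 + (15310/15319 - 465*1/2421)) + 1/6100 = (-2541 + (15310/15319 - 155/807)) + 1/6100 = (-2541 + 9980725/12362433) + 1/6100 = -31402961528/12362433 + 1/6100 = -191558052958367/75410841300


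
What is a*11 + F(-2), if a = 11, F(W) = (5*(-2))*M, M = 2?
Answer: 101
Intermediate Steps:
F(W) = -20 (F(W) = (5*(-2))*2 = -10*2 = -20)
a*11 + F(-2) = 11*11 - 20 = 121 - 20 = 101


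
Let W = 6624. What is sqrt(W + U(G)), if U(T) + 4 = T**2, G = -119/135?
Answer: sqrt(120663661)/135 ≈ 81.368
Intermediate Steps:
G = -119/135 (G = -119*1/135 = -119/135 ≈ -0.88148)
U(T) = -4 + T**2
sqrt(W + U(G)) = sqrt(6624 + (-4 + (-119/135)**2)) = sqrt(6624 + (-4 + 14161/18225)) = sqrt(6624 - 58739/18225) = sqrt(120663661/18225) = sqrt(120663661)/135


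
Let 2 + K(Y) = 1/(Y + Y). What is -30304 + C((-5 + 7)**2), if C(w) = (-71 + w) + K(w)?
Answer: -242983/8 ≈ -30373.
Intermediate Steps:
K(Y) = -2 + 1/(2*Y) (K(Y) = -2 + 1/(Y + Y) = -2 + 1/(2*Y))
C(w) = -73 + w + 1/(2*w) (C(w) = (-71 + w) + (-2 + 1/(2*w)) = -73 + w + 1/(2*w))
-30304 + C((-5 + 7)**2) = -30304 + (-73 + (-5 + 7)**2 + 1/(2*((-5 + 7)**2))) = -30304 + (-73 + 2**2 + 1/(2*(2**2))) = -30304 + (-73 + 4 + (1/2)/4) = -30304 + (-73 + 4 + (1/2)*(1/4)) = -30304 + (-73 + 4 + 1/8) = -30304 - 551/8 = -242983/8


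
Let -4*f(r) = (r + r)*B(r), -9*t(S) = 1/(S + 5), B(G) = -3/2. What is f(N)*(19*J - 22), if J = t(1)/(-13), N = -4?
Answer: 15425/234 ≈ 65.919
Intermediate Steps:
B(G) = -3/2 (B(G) = -3*½ = -3/2)
t(S) = -1/(9*(5 + S)) (t(S) = -1/(9*(S + 5)) = -1/(9*(5 + S)))
f(r) = 3*r/4 (f(r) = -(r + r)*(-3)/(4*2) = -2*r*(-3)/(4*2) = -(-3)*r/4 = 3*r/4)
J = 1/702 (J = -1/(45 + 9*1)/(-13) = -1/(45 + 9)*(-1/13) = -1/54*(-1/13) = 1/702 ≈ 0.0014245)
f(N)*(19*J - 22) = ((¾)*(-4))*(19*(1/702) - 22) = -3*(19/702 - 22) = -3*(-15425/702) = 15425/234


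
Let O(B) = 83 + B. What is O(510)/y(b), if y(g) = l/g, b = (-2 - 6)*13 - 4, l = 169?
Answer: -64044/169 ≈ -378.96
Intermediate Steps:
b = -108 (b = -8*13 - 4 = -104 - 4 = -108)
y(g) = 169/g
O(510)/y(b) = (83 + 510)/((169/(-108))) = 593/((169*(-1/108))) = 593/(-169/108) = 593*(-108/169) = -64044/169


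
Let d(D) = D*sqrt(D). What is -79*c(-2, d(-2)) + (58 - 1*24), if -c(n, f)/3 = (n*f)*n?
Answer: 34 - 1896*I*sqrt(2) ≈ 34.0 - 2681.3*I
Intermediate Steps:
d(D) = D**(3/2)
c(n, f) = -3*f*n**2 (c(n, f) = -3*n*f*n = -3*f*n*n = -3*f*n**2)
-79*c(-2, d(-2)) + (58 - 1*24) = -(-237)*(-2)**(3/2)*(-2)**2 + (58 - 1*24) = -(-237)*(-2*I*sqrt(2))*4 + (58 - 24) = -1896*I*sqrt(2) + 34 = 34 - 1896*I*sqrt(2)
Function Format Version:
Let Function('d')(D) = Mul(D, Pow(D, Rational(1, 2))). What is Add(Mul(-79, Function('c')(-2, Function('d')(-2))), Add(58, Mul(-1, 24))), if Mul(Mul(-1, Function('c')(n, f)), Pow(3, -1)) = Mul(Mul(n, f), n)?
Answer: Add(34, Mul(-1896, I, Pow(2, Rational(1, 2)))) ≈ Add(34.000, Mul(-2681.3, I))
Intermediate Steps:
Function('d')(D) = Pow(D, Rational(3, 2))
Function('c')(n, f) = Mul(-3, f, Pow(n, 2)) (Function('c')(n, f) = Mul(-3, Mul(Mul(n, f), n)) = Mul(-3, Mul(Mul(f, n), n)) = Mul(-3, Mul(f, Pow(n, 2))) = Mul(-3, f, Pow(n, 2)))
Add(Mul(-79, Function('c')(-2, Function('d')(-2))), Add(58, Mul(-1, 24))) = Add(Mul(-79, Mul(-3, Pow(-2, Rational(3, 2)), Pow(-2, 2))), Add(58, Mul(-1, 24))) = Add(Mul(-79, Mul(-3, Mul(-2, I, Pow(2, Rational(1, 2))), 4)), Add(58, -24)) = Add(Mul(-79, Mul(24, I, Pow(2, Rational(1, 2)))), 34) = Add(Mul(-1896, I, Pow(2, Rational(1, 2))), 34) = Add(34, Mul(-1896, I, Pow(2, Rational(1, 2))))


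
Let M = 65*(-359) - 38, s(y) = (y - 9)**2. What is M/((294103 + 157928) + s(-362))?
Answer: -23373/589672 ≈ -0.039637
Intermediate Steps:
s(y) = (-9 + y)**2
M = -23373 (M = -23335 - 38 = -23373)
M/((294103 + 157928) + s(-362)) = -23373/((294103 + 157928) + (-9 - 362)**2) = -23373/(452031 + (-371)**2) = -23373/(452031 + 137641) = -23373/589672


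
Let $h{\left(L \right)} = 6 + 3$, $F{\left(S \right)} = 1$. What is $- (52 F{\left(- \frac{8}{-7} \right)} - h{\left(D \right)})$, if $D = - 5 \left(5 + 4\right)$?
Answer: $-43$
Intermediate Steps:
$D = -45$ ($D = \left(-5\right) 9 = -45$)
$h{\left(L \right)} = 9$
$- (52 F{\left(- \frac{8}{-7} \right)} - h{\left(D \right)}) = - (52 \cdot 1 - 9) = - (52 - 9) = \left(-1\right) 43 = -43$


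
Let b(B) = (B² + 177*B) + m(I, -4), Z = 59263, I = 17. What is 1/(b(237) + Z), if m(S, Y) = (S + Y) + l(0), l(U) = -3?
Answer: 1/157391 ≈ 6.3536e-6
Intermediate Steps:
m(S, Y) = -3 + S + Y (m(S, Y) = (S + Y) - 3 = -3 + S + Y)
b(B) = 10 + B² + 177*B (b(B) = (B² + 177*B) + (-3 + 17 - 4) = (B² + 177*B) + 10 = 10 + B² + 177*B)
1/(b(237) + Z) = 1/((10 + 237² + 177*237) + 59263) = 1/((10 + 56169 + 41949) + 59263) = 1/(98128 + 59263) = 1/157391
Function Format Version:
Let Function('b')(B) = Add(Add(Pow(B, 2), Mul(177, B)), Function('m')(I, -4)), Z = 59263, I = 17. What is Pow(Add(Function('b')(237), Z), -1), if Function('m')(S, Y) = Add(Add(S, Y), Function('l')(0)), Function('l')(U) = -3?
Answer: Rational(1, 157391) ≈ 6.3536e-6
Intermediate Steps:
Function('m')(S, Y) = Add(-3, S, Y) (Function('m')(S, Y) = Add(Add(S, Y), -3) = Add(-3, S, Y))
Function('b')(B) = Add(10, Pow(B, 2), Mul(177, B)) (Function('b')(B) = Add(Add(Pow(B, 2), Mul(177, B)), Add(-3, 17, -4)) = Add(Add(Pow(B, 2), Mul(177, B)), 10) = Add(10, Pow(B, 2), Mul(177, B)))
Pow(Add(Function('b')(237), Z), -1) = Pow(Add(Add(10, Pow(237, 2), Mul(177, 237)), 59263), -1) = Pow(Add(Add(10, 56169, 41949), 59263), -1) = Pow(Add(98128, 59263), -1) = Pow(157391, -1) = Rational(1, 157391)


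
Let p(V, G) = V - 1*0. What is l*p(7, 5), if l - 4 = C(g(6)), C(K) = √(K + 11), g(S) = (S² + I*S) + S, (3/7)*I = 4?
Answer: 28 + 7*√109 ≈ 101.08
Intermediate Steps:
I = 28/3 (I = (7/3)*4 = 28/3 ≈ 9.3333)
p(V, G) = V (p(V, G) = V + 0 = V)
g(S) = S² + 31*S/3 (g(S) = (S² + 28*S/3) + S = S² + 31*S/3)
C(K) = √(11 + K)
l = 4 + √109 (l = 4 + √(11 + (⅓)*6*(31 + 3*6)) = 4 + √(11 + (⅓)*6*(31 + 18)) = 4 + √(11 + (⅓)*6*49) = 4 + √(11 + 98) = 4 + √109 ≈ 14.440)
l*p(7, 5) = (4 + √109)*7 = 28 + 7*√109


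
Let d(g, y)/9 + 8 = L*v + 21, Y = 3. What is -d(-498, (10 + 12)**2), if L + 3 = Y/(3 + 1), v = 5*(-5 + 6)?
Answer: -63/4 ≈ -15.750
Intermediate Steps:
v = 5 (v = 5*1 = 5)
L = -9/4 (L = -3 + 3/(3 + 1) = -3 + 3/4 = -9/4 ≈ -2.2500)
d(g, y) = 63/4 (d(g, y) = -72 + 9*(-9/4*5 + 21) = -72 + 9*(-45/4 + 21) = -72 + 9*(39/4) = -72 + 351/4 = 63/4)
-d(-498, (10 + 12)**2) = -1*63/4 = -63/4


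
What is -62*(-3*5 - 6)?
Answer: 1302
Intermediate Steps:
-62*(-3*5 - 6) = -62*(-15 - 6) = -62*(-21) = 1302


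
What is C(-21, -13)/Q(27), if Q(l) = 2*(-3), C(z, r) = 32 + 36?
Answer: -34/3 ≈ -11.333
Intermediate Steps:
C(z, r) = 68
Q(l) = -6
C(-21, -13)/Q(27) = 68/(-6) = 68*(-⅙) = -34/3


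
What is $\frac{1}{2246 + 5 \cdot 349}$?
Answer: $\frac{1}{3991} \approx 0.00025056$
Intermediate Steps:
$\frac{1}{2246 + 5 \cdot 349} = \frac{1}{2246 + 1745} = \frac{1}{3991}$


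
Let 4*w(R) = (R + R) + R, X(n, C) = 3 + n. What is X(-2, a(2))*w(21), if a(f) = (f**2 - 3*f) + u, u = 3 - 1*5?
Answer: 63/4 ≈ 15.750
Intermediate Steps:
u = -2 (u = 3 - 5 = -2)
a(f) = -2 + f**2 - 3*f (a(f) = (f**2 - 3*f) - 2 = -2 + f**2 - 3*f)
w(R) = 3*R/4 (w(R) = ((R + R) + R)/4 = (2*R + R)/4 = (3*R)/4 = 3*R/4)
X(-2, a(2))*w(21) = (3 - 2)*((3/4)*21) = 1*(63/4) = 63/4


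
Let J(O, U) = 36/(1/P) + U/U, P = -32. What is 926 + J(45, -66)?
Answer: -225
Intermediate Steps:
J(O, U) = -1151 (J(O, U) = 36/(1/(-32)) + U/U = 36/(-1/32) + 1 = 36*(-32) + 1 = -1152 + 1 = -1151)
926 + J(45, -66) = 926 - 1151 = -225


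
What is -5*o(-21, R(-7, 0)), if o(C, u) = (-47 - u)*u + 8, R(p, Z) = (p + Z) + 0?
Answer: -1440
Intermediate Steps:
R(p, Z) = Z + p (R(p, Z) = (Z + p) + 0 = Z + p)
o(C, u) = 8 + u*(-47 - u) (o(C, u) = u*(-47 - u) + 8 = 8 + u*(-47 - u))
-5*o(-21, R(-7, 0)) = -5*(8 - (0 - 7)**2 - 47*(0 - 7)) = -5*(8 - 1*(-7)**2 - 47*(-7)) = -5*(8 - 1*49 + 329) = -5*(8 - 49 + 329) = -5*288 = -1440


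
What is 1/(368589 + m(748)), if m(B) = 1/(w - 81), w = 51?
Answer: 30/11057669 ≈ 2.7130e-6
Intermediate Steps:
m(B) = -1/30 (m(B) = 1/(51 - 81) = 1/(-30) = -1/30)
1/(368589 + m(748)) = 1/(368589 - 1/30) = 1/(11057669/30) = 30/11057669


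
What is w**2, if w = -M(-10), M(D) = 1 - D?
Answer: 121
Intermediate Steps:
w = -11 (w = -(1 - 1*(-10)) = -(1 + 10) = -1*11 = -11)
w**2 = (-11)**2 = 121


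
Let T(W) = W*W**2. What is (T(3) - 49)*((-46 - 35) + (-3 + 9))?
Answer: 1650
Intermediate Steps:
T(W) = W**3
(T(3) - 49)*((-46 - 35) + (-3 + 9)) = (3**3 - 49)*((-46 - 35) + (-3 + 9)) = (27 - 49)*(-81 + 6) = -22*(-75) = 1650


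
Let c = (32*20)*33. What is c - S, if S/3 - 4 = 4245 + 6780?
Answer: -11967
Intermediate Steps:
S = 33087 (S = 12 + 3*(4245 + 6780) = 12 + 3*11025 = 12 + 33075 = 33087)
c = 21120 (c = 640*33 = 21120)
c - S = 21120 - 1*33087 = 21120 - 33087 = -11967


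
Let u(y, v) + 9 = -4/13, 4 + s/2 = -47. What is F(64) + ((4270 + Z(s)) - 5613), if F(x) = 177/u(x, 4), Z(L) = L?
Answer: -177146/121 ≈ -1464.0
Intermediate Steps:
s = -102 (s = -8 + 2*(-47) = -8 - 94 = -102)
u(y, v) = -121/13 (u(y, v) = -9 - 4/13 = -121/13)
F(x) = -2301/121 (F(x) = 177/(-121/13) = 177*(-13/121) = -2301/121)
F(64) + ((4270 + Z(s)) - 5613) = -2301/121 + ((4270 - 102) - 5613) = -2301/121 + (4168 - 5613) = -2301/121 - 1445 = -177146/121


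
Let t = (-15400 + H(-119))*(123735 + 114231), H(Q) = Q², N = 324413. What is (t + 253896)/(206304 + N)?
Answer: -294585978/530717 ≈ -555.07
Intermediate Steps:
t = -294839874 (t = (-15400 + (-119)²)*(123735 + 114231) = (-15400 + 14161)*237966 = -1239*237966 = -294839874)
(t + 253896)/(206304 + N) = (-294839874 + 253896)/(206304 + 324413) = -294585978/530717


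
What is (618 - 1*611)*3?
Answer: 21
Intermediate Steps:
(618 - 1*611)*3 = (618 - 611)*3 = 7*3 = 21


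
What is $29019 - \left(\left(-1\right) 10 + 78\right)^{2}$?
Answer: $24395$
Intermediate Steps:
$29019 - \left(\left(-1\right) 10 + 78\right)^{2} = 29019 - \left(-10 + 78\right)^{2} = 29019 - 68^{2} = 29019 - 4624 = 24395$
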